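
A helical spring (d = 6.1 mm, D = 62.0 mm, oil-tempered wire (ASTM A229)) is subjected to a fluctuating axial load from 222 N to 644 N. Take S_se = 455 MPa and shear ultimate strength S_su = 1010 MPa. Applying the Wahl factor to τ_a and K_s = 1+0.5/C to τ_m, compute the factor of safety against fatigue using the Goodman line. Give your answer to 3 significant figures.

C = D/d = 62.0/6.1 = 10.1639; K_W = (4C−1)/(4C−4)+0.615/C = 1.1424; K_s = 1+0.5/C = 1.0492
F_a = (F_max−F_min)/2 = 211 N; F_m = (F_max+F_min)/2 = 433 N
τ_a = K_W·8F_aD/(πd³) = 1.1424 × 146.77 = 167.66 MPa
τ_m = K_s·8F_mD/(πd³) = 1.0492 × 301.18 = 316 MPa
Goodman: 1/n_f = τ_a/S_se + τ_m/S_su = 167.66/455 + 316/1010 = 0.36848 + 0.31287 = 0.68135
n_f = 1/0.68135 = 1.468

1.47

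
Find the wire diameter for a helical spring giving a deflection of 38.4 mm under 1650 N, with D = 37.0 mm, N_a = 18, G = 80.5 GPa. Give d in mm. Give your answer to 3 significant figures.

Required rate k = F/δ = 1650/38.4 = 42.969 N/mm
d = (8D³N_a·k / G)^(1/4) = (8·37.0³·18·42.969 / (80.5×10³))^0.25
  = (3893.4)^0.25 = 7.8992 mm

7.90 mm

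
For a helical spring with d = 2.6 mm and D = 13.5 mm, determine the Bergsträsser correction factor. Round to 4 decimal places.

C = D/d = 13.5/2.6 = 5.1923
K_B = (4C+2)/(4C−3) = 22.769/17.769 = 1.2814

1.2814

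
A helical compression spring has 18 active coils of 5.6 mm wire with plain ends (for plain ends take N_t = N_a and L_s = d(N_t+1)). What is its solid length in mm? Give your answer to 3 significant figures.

plain ends: N_t = N_a = 18
L_s = d·(N_t+1) = 5.6 × 19 = 106.4 mm

106 mm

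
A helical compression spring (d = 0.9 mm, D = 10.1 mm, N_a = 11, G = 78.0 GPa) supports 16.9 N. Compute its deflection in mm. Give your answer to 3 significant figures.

k = Gd⁴/(8D³N_a) = (78.0×10³)(0.9⁴)/(8·10.1³·11) = 0.56444 N/mm
δ = F/k = 16.9 / 0.56444 = 29.941 mm

29.9 mm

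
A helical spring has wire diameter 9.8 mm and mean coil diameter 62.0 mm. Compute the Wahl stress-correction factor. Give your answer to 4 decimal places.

1.2380

C = D/d = 62.0/9.8 = 6.3265
K_W = (4C−1)/(4C−4) + 0.615/C = 24.306/21.306 + 0.0972 = 1.2380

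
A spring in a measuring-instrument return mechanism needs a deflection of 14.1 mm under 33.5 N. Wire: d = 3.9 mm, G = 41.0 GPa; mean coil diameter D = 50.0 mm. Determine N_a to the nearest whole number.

Required rate k = F/δ = 33.5/14.1 = 2.3759 N/mm
N_a = Gd⁴/(8D³k) = (41.0×10³ × 3.9⁴)/(8 × 50.0³ × 2.3759)
    = 9.48511e+06 / 2.37589e+06 = 3.992 → 4 coils

4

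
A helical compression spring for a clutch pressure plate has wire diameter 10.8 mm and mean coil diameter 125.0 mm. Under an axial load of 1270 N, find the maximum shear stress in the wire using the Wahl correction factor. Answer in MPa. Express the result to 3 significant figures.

Spring index C = D/d = 125.0/10.8 = 11.5741
K_W = (4C−1)/(4C−4) + 0.615/C = 45.296/42.296 + 0.0531 = 1.1241
τ₀ = 8FD/(πd³) = 8·1270·125.0/(π·10.8³) = 1.27e+06/3957.5 = 320.91 MPa
τ_max = K·τ₀ = 1.1241 × 320.91 = 360.72 MPa

361 MPa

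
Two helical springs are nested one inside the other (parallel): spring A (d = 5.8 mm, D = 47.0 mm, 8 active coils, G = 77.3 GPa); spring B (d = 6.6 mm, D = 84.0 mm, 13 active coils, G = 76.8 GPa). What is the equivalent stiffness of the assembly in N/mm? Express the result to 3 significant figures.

15.5 N/mm

k_A = Gd⁴/(8D³N_a) = (77.3×10³)(5.8⁴)/(8·47.0³·8) = 13.165 N/mm
k_B = Gd⁴/(8D³N_a) = (76.8×10³)(6.6⁴)/(8·84.0³·13) = 2.3641 N/mm
Parallel: k_eq = 13.165 + 2.3641 = 15.529 N/mm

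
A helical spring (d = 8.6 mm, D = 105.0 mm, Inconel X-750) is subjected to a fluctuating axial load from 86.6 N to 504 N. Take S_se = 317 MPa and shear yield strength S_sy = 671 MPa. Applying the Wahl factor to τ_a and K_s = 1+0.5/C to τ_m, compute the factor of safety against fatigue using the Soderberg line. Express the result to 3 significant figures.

1.99

C = D/d = 105.0/8.6 = 12.2093; K_W = (4C−1)/(4C−4)+0.615/C = 1.1173; K_s = 1+0.5/C = 1.0410
F_a = (F_max−F_min)/2 = 208.7 N; F_m = (F_max+F_min)/2 = 295.3 N
τ_a = K_W·8F_aD/(πd³) = 1.1173 × 87.732 = 98.021 MPa
τ_m = K_s·8F_mD/(πd³) = 1.0410 × 124.14 = 129.22 MPa
Soderberg: 1/n_f = τ_a/S_se + τ_m/S_sy = 98.021/317 + 129.22/671 = 0.30921 + 0.19258 = 0.50179
n_f = 1/0.50179 = 1.993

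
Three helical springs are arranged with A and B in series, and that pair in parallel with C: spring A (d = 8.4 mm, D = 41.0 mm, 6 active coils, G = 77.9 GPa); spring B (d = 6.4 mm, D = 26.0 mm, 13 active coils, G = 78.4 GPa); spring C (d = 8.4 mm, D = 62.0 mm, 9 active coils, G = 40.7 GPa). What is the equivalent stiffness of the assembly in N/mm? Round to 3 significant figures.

56.4 N/mm

k_A = Gd⁴/(8D³N_a) = (77.9×10³)(8.4⁴)/(8·41.0³·6) = 117.24 N/mm
k_B = Gd⁴/(8D³N_a) = (78.4×10³)(6.4⁴)/(8·26.0³·13) = 71.959 N/mm
k_C = Gd⁴/(8D³N_a) = (40.7×10³)(8.4⁴)/(8·62.0³·9) = 11.809 N/mm
Springs A,B series: k_AB = 1/(1/117.24+1/71.959) = 44.59 N/mm; parallel with C: k_eq = 44.59+11.809 = 56.399 N/mm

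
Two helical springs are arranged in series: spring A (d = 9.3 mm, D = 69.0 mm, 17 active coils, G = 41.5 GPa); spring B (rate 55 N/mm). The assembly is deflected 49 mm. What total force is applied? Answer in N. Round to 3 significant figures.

302 N

k_A = Gd⁴/(8D³N_a) = (41.5×10³)(9.3⁴)/(8·69.0³·17) = 6.9485 N/mm
Series: 1/k_eq = 1/6.9485 + 1/55 = 0.1621; k_eq = 6.1691 N/mm
F = k_eq·δ = 6.1691·49 = 302.29 N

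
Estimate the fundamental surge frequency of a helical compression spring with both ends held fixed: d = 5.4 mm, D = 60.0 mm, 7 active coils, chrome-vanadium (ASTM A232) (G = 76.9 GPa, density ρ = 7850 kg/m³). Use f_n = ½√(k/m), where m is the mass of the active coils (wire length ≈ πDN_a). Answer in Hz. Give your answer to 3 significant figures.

75.5 Hz

k = Gd⁴/(8D³N_a) = (76.9×10³)(5.4⁴)/(8·60.0³·7) = 5.4058 N/mm = 5405.8 N/m
Wire length L = πDN_a = π·60.0·7 = 1319.5 mm
m = ρ·(πd²/4)·L = 7850 × 22.902×10⁻⁶ m² × 1.3195 m = 0.23722 kg
f_n = ½√(k/m) = 0.5·√(5405.8/0.23722) = 0.5·√(22788) = 75.479 Hz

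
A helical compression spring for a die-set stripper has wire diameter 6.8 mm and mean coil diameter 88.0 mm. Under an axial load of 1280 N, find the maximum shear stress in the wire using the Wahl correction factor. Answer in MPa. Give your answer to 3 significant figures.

Spring index C = D/d = 88.0/6.8 = 12.9412
K_W = (4C−1)/(4C−4) + 0.615/C = 50.765/47.765 + 0.0475 = 1.1103
τ₀ = 8FD/(πd³) = 8·1280·88.0/(π·6.8³) = 901120/987.82 = 912.23 MPa
τ_max = K·τ₀ = 1.1103 × 912.23 = 1012.9 MPa

1010 MPa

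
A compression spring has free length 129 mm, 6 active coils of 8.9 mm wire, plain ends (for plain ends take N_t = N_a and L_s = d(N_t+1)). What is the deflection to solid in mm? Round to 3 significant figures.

66.7 mm

N_t = 6; L_s = 8.9·7 = 62.3 mm
δ_solid = L₀ − L_s = 129 − 62.3 = 66.7 mm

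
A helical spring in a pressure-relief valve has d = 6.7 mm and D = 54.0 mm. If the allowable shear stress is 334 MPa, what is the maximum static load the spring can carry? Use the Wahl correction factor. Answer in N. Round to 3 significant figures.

C = D/d = 54.0/6.7 = 8.0597
K_W = (4C−1)/(4C−4) + 0.615/C = 31.239/28.239 + 0.0763 = 1.1825
τ_max = K·8FD/(πd³) → F_max = τ_allow·πd³/(8DK)
F_max = 334·π·6.7³/(8·54.0·1.1825) = 3.1559e+05/510.86 = 617.76 N

618 N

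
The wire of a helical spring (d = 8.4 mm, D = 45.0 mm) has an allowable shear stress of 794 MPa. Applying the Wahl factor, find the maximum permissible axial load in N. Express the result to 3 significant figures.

3190 N

C = D/d = 45.0/8.4 = 5.3571
K_W = (4C−1)/(4C−4) + 0.615/C = 20.429/17.429 + 0.1148 = 1.2869
τ_max = K·8FD/(πd³) → F_max = τ_allow·πd³/(8DK)
F_max = 794·π·8.4³/(8·45.0·1.2869) = 1.4785e+06/463.3 = 3191.2 N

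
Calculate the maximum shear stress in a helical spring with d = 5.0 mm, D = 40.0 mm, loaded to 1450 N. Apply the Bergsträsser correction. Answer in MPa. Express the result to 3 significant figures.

1390 MPa

Spring index C = D/d = 40.0/5.0 = 8.0000
K_B = (4C+2)/(4C−3) = 34.000/29.000 = 1.1724
τ₀ = 8FD/(πd³) = 8·1450·40.0/(π·5.0³) = 464000/392.7 = 1181.6 MPa
τ_max = K·τ₀ = 1.1724 × 1181.6 = 1385.3 MPa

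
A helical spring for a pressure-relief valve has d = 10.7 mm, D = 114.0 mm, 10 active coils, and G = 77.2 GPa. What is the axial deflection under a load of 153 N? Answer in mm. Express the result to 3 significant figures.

k = Gd⁴/(8D³N_a) = (77.2×10³)(10.7⁴)/(8·114.0³·10) = 8.5378 N/mm
δ = F/k = 153 / 8.5378 = 17.92 mm

17.9 mm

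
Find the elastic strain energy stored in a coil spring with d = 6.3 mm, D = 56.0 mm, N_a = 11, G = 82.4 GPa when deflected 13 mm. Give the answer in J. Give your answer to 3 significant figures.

k = Gd⁴/(8D³N_a) = (82.4×10³)(6.3⁴)/(8·56.0³·11) = 8.3993 N/mm
U = ½kδ² = 0.5 × 8.3993 × 13² = 709.74 N·mm = 0.70974 J

0.710 J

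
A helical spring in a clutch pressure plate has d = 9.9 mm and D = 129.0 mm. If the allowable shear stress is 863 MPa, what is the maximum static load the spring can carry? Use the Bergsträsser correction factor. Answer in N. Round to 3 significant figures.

2310 N

C = D/d = 129.0/9.9 = 13.0303
K_B = (4C+2)/(4C−3) = 54.121/49.121 = 1.1018
τ_max = K·8FD/(πd³) → F_max = τ_allow·πd³/(8DK)
F_max = 863·π·9.9³/(8·129.0·1.1018) = 2.6307e+06/1137 = 2313.6 N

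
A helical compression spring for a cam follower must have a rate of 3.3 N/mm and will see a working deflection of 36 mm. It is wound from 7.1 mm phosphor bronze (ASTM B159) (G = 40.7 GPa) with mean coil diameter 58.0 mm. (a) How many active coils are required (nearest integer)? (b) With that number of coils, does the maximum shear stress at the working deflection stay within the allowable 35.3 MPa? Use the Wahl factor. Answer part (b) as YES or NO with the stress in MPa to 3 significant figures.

(a) 20 coils; (b) NO, τ_max = 58.1 MPa

N_a = Gd⁴/(8D³k) = (40.7×10³)(7.1⁴)/(8·58.0³·3.3) = 20.08 → N_a = 20
Actual rate k = Gd⁴/(8D³·20) = 3.313 N/mm
Working load F = kδ = 3.313·36 = 119.27 N
C = 58.0/7.1 = 8.1690; K_W = (4C−1)/(4C−4)+0.615/C = 1.1799
τ_max = K_W·8FD/(πd³) = 1.1799·49.217 = 58.072 MPa
τ_max > 35.3 MPa → exceeds allowable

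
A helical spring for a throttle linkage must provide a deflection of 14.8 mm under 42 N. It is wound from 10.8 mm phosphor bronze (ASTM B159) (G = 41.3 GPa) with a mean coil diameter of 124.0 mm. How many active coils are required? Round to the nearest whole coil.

13

Required rate k = F/δ = 42/14.8 = 2.8378 N/mm
N_a = Gd⁴/(8D³k) = (41.3×10³ × 10.8⁴)/(8 × 124.0³ × 2.8378)
    = 5.61882e+08 / 4.32855e+07 = 12.98 → 13 coils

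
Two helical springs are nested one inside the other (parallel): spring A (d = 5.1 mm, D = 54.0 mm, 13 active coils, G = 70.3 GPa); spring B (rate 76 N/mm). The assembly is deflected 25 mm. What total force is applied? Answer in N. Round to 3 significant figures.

k_A = Gd⁴/(8D³N_a) = (70.3×10³)(5.1⁴)/(8·54.0³·13) = 2.9042 N/mm
Parallel: k_eq = 2.9042 + 76 = 78.904 N/mm
F = k_eq·δ = 78.904·25 = 1972.6 N

1970 N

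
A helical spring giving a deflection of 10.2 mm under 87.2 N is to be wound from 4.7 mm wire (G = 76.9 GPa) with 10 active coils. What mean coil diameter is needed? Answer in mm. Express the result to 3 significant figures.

38.0 mm

Required rate k = F/δ = 87.2/10.2 = 8.549 N/mm
D = (Gd⁴/(8N_a·k))^(1/3) = (76.9×10³·4.7⁴/(8·10·8.549))^(1/3)
  = (54867)^(1/3) = 37.9989 mm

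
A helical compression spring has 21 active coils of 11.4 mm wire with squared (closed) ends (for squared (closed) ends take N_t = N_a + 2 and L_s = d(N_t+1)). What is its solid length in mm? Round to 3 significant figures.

squared (closed) ends: N_t = N_a + 2 = 21 + 2 = 23
L_s = d·(N_t+1) = 11.4 × 24 = 273.6 mm

274 mm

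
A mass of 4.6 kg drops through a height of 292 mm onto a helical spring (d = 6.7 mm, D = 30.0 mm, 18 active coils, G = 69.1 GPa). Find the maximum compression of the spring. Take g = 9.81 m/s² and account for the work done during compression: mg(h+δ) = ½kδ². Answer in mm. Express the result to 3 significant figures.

28.4 mm

k = Gd⁴/(8D³N_a) = (69.1×10³)(6.7⁴)/(8·30.0³·18) = 35.814 N/mm
W = mg = 4.6 × 9.81 = 45.126 N
½kδ² − Wδ − Wh = 0 → δ = (W + √(W² + 2kWh))/k
δ = (45.126 + √(2036.4 + 943823))/35.814 = (45.126 + 972.55)/35.814 = 28.416 mm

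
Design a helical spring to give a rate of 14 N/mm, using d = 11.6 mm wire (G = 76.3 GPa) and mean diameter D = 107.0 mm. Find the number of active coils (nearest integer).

N_a = Gd⁴/(8D³k) = (76.3×10³ × 11.6⁴)/(8 × 107.0³ × 14)
    = 1.38152e+09 / 1.37205e+08 = 10.07 → 10 coils

10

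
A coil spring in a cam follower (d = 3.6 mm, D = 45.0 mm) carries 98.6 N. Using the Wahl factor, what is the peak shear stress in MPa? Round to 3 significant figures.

Spring index C = D/d = 45.0/3.6 = 12.5000
K_W = (4C−1)/(4C−4) + 0.615/C = 49.000/46.000 + 0.0492 = 1.1144
τ₀ = 8FD/(πd³) = 8·98.6·45.0/(π·3.6³) = 35496/146.57 = 242.17 MPa
τ_max = K·τ₀ = 1.1144 × 242.17 = 269.88 MPa

270 MPa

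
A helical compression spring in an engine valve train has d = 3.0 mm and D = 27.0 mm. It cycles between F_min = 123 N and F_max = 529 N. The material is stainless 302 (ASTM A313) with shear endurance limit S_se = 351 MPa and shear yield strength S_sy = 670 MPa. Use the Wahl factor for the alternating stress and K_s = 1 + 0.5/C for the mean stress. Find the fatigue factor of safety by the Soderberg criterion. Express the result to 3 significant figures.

0.331

C = D/d = 27.0/3.0 = 9.0000; K_W = (4C−1)/(4C−4)+0.615/C = 1.1621; K_s = 1+0.5/C = 1.0556
F_a = (F_max−F_min)/2 = 203 N; F_m = (F_max+F_min)/2 = 326 N
τ_a = K_W·8F_aD/(πd³) = 1.1621 × 516.94 = 600.72 MPa
τ_m = K_s·8F_mD/(πd³) = 1.0556 × 830.15 = 876.27 MPa
Soderberg: 1/n_f = τ_a/S_se + τ_m/S_sy = 600.72/351 + 876.27/670 = 1.71146 + 1.30787 = 3.0193
n_f = 1/3.0193 = 0.3312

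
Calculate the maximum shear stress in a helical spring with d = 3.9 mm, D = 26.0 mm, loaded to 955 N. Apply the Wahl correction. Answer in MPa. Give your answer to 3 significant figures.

Spring index C = D/d = 26.0/3.9 = 6.6667
K_W = (4C−1)/(4C−4) + 0.615/C = 25.667/22.667 + 0.0922 = 1.2246
τ₀ = 8FD/(πd³) = 8·955·26.0/(π·3.9³) = 198640/186.36 = 1065.9 MPa
τ_max = K·τ₀ = 1.2246 × 1065.9 = 1305.3 MPa

1310 MPa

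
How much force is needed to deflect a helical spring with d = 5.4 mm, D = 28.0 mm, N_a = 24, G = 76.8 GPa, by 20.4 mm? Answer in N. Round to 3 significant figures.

316 N

k = Gd⁴/(8D³N_a) = (76.8×10³)(5.4⁴)/(8·28.0³·24) = 15.494 N/mm
F = k·δ = 15.494 × 20.4 = 316.08 N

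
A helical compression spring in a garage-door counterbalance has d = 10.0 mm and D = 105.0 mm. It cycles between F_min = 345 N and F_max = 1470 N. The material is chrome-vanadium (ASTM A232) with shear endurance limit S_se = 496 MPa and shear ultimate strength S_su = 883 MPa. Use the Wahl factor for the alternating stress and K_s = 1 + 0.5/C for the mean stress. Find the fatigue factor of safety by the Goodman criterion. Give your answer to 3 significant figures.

C = D/d = 105.0/10.0 = 10.5000; K_W = (4C−1)/(4C−4)+0.615/C = 1.1375; K_s = 1+0.5/C = 1.0476
F_a = (F_max−F_min)/2 = 562.5 N; F_m = (F_max+F_min)/2 = 907.5 N
τ_a = K_W·8F_aD/(πd³) = 1.1375 × 150.4 = 171.08 MPa
τ_m = K_s·8F_mD/(πd³) = 1.0476 × 242.65 = 254.2 MPa
Goodman: 1/n_f = τ_a/S_se + τ_m/S_su = 171.08/496 + 254.2/883 = 0.34493 + 0.28788 = 0.63281
n_f = 1/0.63281 = 1.58

1.58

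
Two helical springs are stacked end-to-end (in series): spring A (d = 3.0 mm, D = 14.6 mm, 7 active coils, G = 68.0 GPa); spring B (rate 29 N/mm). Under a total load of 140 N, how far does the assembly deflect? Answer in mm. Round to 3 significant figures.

k_A = Gd⁴/(8D³N_a) = (68.0×10³)(3.0⁴)/(8·14.6³·7) = 31.604 N/mm
Series: 1/k_eq = 1/31.604 + 1/29 = 0.066124; k_eq = 15.123 N/mm
δ = F/k_eq = 140/15.123 = 9.2574 mm

9.26 mm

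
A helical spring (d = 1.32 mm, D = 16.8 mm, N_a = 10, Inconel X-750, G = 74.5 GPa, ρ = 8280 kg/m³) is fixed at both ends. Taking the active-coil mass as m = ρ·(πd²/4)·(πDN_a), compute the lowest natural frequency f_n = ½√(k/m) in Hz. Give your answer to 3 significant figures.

k = Gd⁴/(8D³N_a) = (74.5×10³)(1.32⁴)/(8·16.8³·10) = 0.59626 N/mm = 596.26 N/m
Wire length L = πDN_a = π·16.8·10 = 527.79 mm
m = ρ·(πd²/4)·L = 8280 × 1.3685×10⁻⁶ m² × 0.52779 m = 0.0059804 kg
f_n = ½√(k/m) = 0.5·√(596.26/0.0059804) = 0.5·√(99703) = 157.88 Hz

158 Hz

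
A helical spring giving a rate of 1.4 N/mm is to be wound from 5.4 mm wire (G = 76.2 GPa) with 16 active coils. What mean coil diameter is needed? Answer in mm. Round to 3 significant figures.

71.2 mm

D = (Gd⁴/(8N_a·k))^(1/3) = (76.2×10³·5.4⁴/(8·16·1.4))^(1/3)
  = (361570)^(1/3) = 71.2411 mm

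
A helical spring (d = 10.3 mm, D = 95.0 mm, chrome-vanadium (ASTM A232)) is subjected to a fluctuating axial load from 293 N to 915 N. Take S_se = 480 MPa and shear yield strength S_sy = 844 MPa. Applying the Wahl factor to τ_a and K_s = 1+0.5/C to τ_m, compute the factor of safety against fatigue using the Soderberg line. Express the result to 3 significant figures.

C = D/d = 95.0/10.3 = 9.2233; K_W = (4C−1)/(4C−4)+0.615/C = 1.1579; K_s = 1+0.5/C = 1.0542
F_a = (F_max−F_min)/2 = 311 N; F_m = (F_max+F_min)/2 = 604 N
τ_a = K_W·8F_aD/(πd³) = 1.1579 × 68.851 = 79.722 MPa
τ_m = K_s·8F_mD/(πd³) = 1.0542 × 133.72 = 140.97 MPa
Soderberg: 1/n_f = τ_a/S_se + τ_m/S_sy = 79.722/480 + 140.97/844 = 0.16609 + 0.16702 = 0.33311
n_f = 1/0.33311 = 3.002

3.00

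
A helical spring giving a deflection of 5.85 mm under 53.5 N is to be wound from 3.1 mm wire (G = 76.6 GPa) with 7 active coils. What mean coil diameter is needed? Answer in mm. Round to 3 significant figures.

24.0 mm

Required rate k = F/δ = 53.5/5.85 = 9.1453 N/mm
D = (Gd⁴/(8N_a·k))^(1/3) = (76.6×10³·3.1⁴/(8·7·9.1453))^(1/3)
  = (13813.1)^(1/3) = 23.9937 mm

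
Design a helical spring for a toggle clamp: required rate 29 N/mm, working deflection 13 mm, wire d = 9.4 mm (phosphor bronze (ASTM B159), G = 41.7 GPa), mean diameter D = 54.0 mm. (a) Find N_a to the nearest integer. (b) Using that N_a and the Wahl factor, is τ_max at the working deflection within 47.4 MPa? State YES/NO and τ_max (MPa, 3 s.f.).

(a) 9 coils; (b) NO, τ_max = 78.2 MPa

N_a = Gd⁴/(8D³k) = (41.7×10³)(9.4⁴)/(8·54.0³·29) = 8.912 → N_a = 9
Actual rate k = Gd⁴/(8D³·9) = 28.717 N/mm
Working load F = kδ = 28.717·13 = 373.32 N
C = 54.0/9.4 = 5.7447; K_W = (4C−1)/(4C−4)+0.615/C = 1.2651
τ_max = K_W·8FD/(πd³) = 1.2651·61.806 = 78.192 MPa
τ_max > 47.4 MPa → exceeds allowable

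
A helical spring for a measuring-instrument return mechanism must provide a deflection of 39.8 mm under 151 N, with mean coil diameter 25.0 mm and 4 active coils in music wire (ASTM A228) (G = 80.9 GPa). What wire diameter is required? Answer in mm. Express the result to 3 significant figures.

Required rate k = F/δ = 151/39.8 = 3.794 N/mm
d = (8D³N_a·k / G)^(1/4) = (8·25.0³·4·3.794 / (80.9×10³))^0.25
  = (23.449)^0.25 = 2.2005 mm

2.20 mm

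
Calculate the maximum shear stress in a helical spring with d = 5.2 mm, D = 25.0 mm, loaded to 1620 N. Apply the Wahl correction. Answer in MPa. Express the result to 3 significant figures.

Spring index C = D/d = 25.0/5.2 = 4.8077
K_W = (4C−1)/(4C−4) + 0.615/C = 18.231/15.231 + 0.1279 = 1.3249
τ₀ = 8FD/(πd³) = 8·1620·25.0/(π·5.2³) = 324000/441.73 = 733.47 MPa
τ_max = K·τ₀ = 1.3249 × 733.47 = 971.77 MPa

972 MPa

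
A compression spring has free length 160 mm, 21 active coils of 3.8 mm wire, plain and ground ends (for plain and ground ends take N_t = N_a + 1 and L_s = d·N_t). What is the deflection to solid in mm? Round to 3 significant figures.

N_t = 22; L_s = 3.8·22 = 83.6 mm
δ_solid = L₀ − L_s = 160 − 83.6 = 76.4 mm

76.4 mm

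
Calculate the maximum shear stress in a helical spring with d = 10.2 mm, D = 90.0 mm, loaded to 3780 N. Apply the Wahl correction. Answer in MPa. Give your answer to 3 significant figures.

952 MPa

Spring index C = D/d = 90.0/10.2 = 8.8235
K_W = (4C−1)/(4C−4) + 0.615/C = 34.294/31.294 + 0.0697 = 1.1656
τ₀ = 8FD/(πd³) = 8·3780·90.0/(π·10.2³) = 2.7216e+06/3333.9 = 816.35 MPa
τ_max = K·τ₀ = 1.1656 × 816.35 = 951.5 MPa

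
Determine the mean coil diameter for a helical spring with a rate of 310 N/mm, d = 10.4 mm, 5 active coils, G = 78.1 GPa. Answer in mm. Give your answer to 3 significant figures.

41.9 mm

D = (Gd⁴/(8N_a·k))^(1/3) = (78.1×10³·10.4⁴/(8·5·310))^(1/3)
  = (73682.2)^(1/3) = 41.9232 mm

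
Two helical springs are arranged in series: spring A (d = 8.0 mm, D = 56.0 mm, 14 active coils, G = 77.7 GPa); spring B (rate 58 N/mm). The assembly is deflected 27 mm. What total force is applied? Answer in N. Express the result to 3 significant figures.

k_A = Gd⁴/(8D³N_a) = (77.7×10³)(8.0⁴)/(8·56.0³·14) = 16.181 N/mm
Series: 1/k_eq = 1/16.181 + 1/58 = 0.079043; k_eq = 12.651 N/mm
F = k_eq·δ = 12.651·27 = 341.59 N

342 N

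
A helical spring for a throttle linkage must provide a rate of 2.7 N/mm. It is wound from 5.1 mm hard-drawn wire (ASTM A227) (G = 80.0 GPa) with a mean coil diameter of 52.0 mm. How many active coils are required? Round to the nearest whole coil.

N_a = Gd⁴/(8D³k) = (80.0×10³ × 5.1⁴)/(8 × 52.0³ × 2.7)
    = 5.41216e+07 / 3.03713e+06 = 17.82 → 18 coils

18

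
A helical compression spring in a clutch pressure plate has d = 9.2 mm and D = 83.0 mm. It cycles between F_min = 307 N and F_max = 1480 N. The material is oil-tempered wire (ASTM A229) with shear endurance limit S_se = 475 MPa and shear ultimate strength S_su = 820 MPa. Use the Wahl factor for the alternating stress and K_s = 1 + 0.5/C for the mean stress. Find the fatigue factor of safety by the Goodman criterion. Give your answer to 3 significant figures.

1.43

C = D/d = 83.0/9.2 = 9.0217; K_W = (4C−1)/(4C−4)+0.615/C = 1.1617; K_s = 1+0.5/C = 1.0554
F_a = (F_max−F_min)/2 = 586.5 N; F_m = (F_max+F_min)/2 = 893.5 N
τ_a = K_W·8F_aD/(πd³) = 1.1617 × 159.19 = 184.93 MPa
τ_m = K_s·8F_mD/(πd³) = 1.0554 × 242.52 = 255.96 MPa
Goodman: 1/n_f = τ_a/S_se + τ_m/S_su = 184.93/475 + 255.96/820 = 0.38932 + 0.31215 = 0.70147
n_f = 1/0.70147 = 1.426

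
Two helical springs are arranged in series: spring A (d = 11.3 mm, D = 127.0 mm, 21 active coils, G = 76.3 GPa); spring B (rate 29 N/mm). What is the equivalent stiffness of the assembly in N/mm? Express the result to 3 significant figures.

3.21 N/mm

k_A = Gd⁴/(8D³N_a) = (76.3×10³)(11.3⁴)/(8·127.0³·21) = 3.6151 N/mm
Series: 1/k_eq = 1/3.6151 + 1/29 = 0.3111; k_eq = 3.2144 N/mm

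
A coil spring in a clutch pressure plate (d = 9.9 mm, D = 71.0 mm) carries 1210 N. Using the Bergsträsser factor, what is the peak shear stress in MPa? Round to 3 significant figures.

269 MPa

Spring index C = D/d = 71.0/9.9 = 7.1717
K_B = (4C+2)/(4C−3) = 30.687/25.687 = 1.1947
τ₀ = 8FD/(πd³) = 8·1210·71.0/(π·9.9³) = 687280/3048.3 = 225.46 MPa
τ_max = K·τ₀ = 1.1947 × 225.46 = 269.35 MPa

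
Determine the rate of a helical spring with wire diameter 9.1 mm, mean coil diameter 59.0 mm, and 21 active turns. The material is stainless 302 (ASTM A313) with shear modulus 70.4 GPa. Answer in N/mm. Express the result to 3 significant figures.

k = Gd⁴/(8D³N_a) = (70.4×10³ × 9.1⁴) / (8 × 59.0³ × 21)
  = 4.82768e+08 / 3.45037e+07 = 13.992 N/mm

14.0 N/mm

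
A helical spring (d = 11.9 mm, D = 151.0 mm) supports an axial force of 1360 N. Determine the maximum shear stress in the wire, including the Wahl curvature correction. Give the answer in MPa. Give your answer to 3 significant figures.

Spring index C = D/d = 151.0/11.9 = 12.6891
K_W = (4C−1)/(4C−4) + 0.615/C = 49.756/46.756 + 0.0485 = 1.1126
τ₀ = 8FD/(πd³) = 8·1360·151.0/(π·11.9³) = 1.64288e+06/5294.1 = 310.32 MPa
τ_max = K·τ₀ = 1.1126 × 310.32 = 345.28 MPa

345 MPa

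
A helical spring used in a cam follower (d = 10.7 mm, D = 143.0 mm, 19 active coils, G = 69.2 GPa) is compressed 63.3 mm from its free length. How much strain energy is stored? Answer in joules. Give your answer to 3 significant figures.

4.09 J

k = Gd⁴/(8D³N_a) = (69.2×10³)(10.7⁴)/(8·143.0³·19) = 2.0407 N/mm
U = ½kδ² = 0.5 × 2.0407 × 63.3² = 4088.5 N·mm = 4.0885 J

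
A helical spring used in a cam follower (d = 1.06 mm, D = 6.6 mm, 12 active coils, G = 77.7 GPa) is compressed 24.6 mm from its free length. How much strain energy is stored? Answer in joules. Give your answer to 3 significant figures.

1.08 J

k = Gd⁴/(8D³N_a) = (77.7×10³)(1.06⁴)/(8·6.6³·12) = 3.5542 N/mm
U = ½kδ² = 0.5 × 3.5542 × 24.6² = 1075.4 N·mm = 1.0754 J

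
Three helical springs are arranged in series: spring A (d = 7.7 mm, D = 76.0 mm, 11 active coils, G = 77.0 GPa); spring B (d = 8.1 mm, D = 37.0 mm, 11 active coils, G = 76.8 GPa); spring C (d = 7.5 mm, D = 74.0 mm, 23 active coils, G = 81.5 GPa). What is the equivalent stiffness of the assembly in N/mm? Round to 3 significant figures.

k_A = Gd⁴/(8D³N_a) = (77.0×10³)(7.7⁴)/(8·76.0³·11) = 7.007 N/mm
k_B = Gd⁴/(8D³N_a) = (76.8×10³)(8.1⁴)/(8·37.0³·11) = 74.167 N/mm
k_C = Gd⁴/(8D³N_a) = (81.5×10³)(7.5⁴)/(8·74.0³·23) = 3.4585 N/mm
Series: 1/k_eq = 1/7.007 + 1/74.167 + 1/3.4585 = 0.44534; k_eq = 2.2455 N/mm

2.25 N/mm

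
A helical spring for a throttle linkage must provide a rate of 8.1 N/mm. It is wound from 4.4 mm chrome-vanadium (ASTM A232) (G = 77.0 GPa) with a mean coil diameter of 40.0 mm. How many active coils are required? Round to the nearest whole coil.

N_a = Gd⁴/(8D³k) = (77.0×10³ × 4.4⁴)/(8 × 40.0³ × 8.1)
    = 2.88603e+07 / 4.1472e+06 = 6.959 → 7 coils

7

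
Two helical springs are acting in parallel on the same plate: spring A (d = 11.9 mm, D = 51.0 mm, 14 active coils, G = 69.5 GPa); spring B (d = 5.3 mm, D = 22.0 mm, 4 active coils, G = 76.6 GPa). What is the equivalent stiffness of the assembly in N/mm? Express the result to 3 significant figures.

271 N/mm

k_A = Gd⁴/(8D³N_a) = (69.5×10³)(11.9⁴)/(8·51.0³·14) = 93.809 N/mm
k_B = Gd⁴/(8D³N_a) = (76.6×10³)(5.3⁴)/(8·22.0³·4) = 177.38 N/mm
Parallel: k_eq = 93.809 + 177.38 = 271.19 N/mm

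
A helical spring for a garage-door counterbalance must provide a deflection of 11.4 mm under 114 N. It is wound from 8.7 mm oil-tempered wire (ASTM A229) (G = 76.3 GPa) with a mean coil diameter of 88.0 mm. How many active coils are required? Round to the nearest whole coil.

Required rate k = F/δ = 114/11.4 = 10 N/mm
N_a = Gd⁴/(8D³k) = (76.3×10³ × 8.7⁴)/(8 × 88.0³ × 10)
    = 4.37121e+08 / 5.45178e+07 = 8.018 → 8 coils

8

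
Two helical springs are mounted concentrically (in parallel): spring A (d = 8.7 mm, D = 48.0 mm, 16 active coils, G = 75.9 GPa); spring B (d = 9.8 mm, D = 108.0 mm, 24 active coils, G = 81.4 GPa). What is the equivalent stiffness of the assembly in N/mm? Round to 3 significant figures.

k_A = Gd⁴/(8D³N_a) = (75.9×10³)(8.7⁴)/(8·48.0³·16) = 30.717 N/mm
k_B = Gd⁴/(8D³N_a) = (81.4×10³)(9.8⁴)/(8·108.0³·24) = 3.1042 N/mm
Parallel: k_eq = 30.717 + 3.1042 = 33.822 N/mm

33.8 N/mm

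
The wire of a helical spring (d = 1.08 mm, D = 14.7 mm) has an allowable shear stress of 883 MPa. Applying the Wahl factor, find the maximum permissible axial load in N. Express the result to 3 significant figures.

26.9 N

C = D/d = 14.7/1.08 = 13.6111
K_W = (4C−1)/(4C−4) + 0.615/C = 53.444/50.444 + 0.0452 = 1.1047
τ_max = K·8FD/(πd³) → F_max = τ_allow·πd³/(8DK)
F_max = 883·π·1.08³/(8·14.7·1.1047) = 3494.5/129.91 = 26.9 N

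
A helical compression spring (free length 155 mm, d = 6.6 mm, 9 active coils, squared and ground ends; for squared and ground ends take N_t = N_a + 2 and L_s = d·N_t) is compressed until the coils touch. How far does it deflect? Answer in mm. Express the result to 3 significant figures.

82.4 mm

N_t = 11; L_s = 6.6·11 = 72.6 mm
δ_solid = L₀ − L_s = 155 − 72.6 = 82.4 mm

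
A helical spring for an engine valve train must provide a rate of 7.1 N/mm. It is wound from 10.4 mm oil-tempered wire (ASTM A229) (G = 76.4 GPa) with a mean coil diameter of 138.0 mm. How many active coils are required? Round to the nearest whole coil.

N_a = Gd⁴/(8D³k) = (76.4×10³ × 10.4⁴)/(8 × 138.0³ × 7.1)
    = 8.93772e+08 / 1.49274e+08 = 5.987 → 6 coils

6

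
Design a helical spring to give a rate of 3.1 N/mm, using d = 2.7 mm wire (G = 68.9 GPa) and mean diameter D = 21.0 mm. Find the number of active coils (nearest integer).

16

N_a = Gd⁴/(8D³k) = (68.9×10³ × 2.7⁴)/(8 × 21.0³ × 3.1)
    = 3.66163e+06 / 229673 = 15.94 → 16 coils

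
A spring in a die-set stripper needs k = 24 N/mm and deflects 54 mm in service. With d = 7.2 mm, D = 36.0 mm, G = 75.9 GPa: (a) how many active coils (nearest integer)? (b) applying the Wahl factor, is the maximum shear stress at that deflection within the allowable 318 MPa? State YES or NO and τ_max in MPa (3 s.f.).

(a) 23 coils; (b) NO, τ_max = 413 MPa

N_a = Gd⁴/(8D³k) = (75.9×10³)(7.2⁴)/(8·36.0³·24) = 22.77 → N_a = 23
Actual rate k = Gd⁴/(8D³·23) = 23.76 N/mm
Working load F = kδ = 23.76·54 = 1283 N
C = 36.0/7.2 = 5.0000; K_W = (4C−1)/(4C−4)+0.615/C = 1.3105
τ_max = K_W·8FD/(πd³) = 1.3105·315.13 = 412.97 MPa
τ_max > 318 MPa → exceeds allowable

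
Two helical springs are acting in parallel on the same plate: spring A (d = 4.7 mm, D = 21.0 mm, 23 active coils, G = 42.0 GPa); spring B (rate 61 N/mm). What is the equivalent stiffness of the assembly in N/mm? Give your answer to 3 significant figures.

k_A = Gd⁴/(8D³N_a) = (42.0×10³)(4.7⁴)/(8·21.0³·23) = 12.027 N/mm
Parallel: k_eq = 12.027 + 61 = 73.027 N/mm

73.0 N/mm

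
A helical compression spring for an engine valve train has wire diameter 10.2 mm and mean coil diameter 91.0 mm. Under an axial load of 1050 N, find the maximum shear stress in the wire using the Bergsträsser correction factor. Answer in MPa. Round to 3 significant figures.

264 MPa

Spring index C = D/d = 91.0/10.2 = 8.9216
K_B = (4C+2)/(4C−3) = 37.686/32.686 = 1.1530
τ₀ = 8FD/(πd³) = 8·1050·91.0/(π·10.2³) = 764400/3333.9 = 229.28 MPa
τ_max = K·τ₀ = 1.1530 × 229.28 = 264.36 MPa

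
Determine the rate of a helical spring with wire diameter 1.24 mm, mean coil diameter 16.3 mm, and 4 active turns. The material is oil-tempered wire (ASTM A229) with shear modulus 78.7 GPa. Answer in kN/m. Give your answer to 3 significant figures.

k = Gd⁴/(8D³N_a) = (78.7×10³ × 1.24⁴) / (8 × 16.3³ × 4)
  = 186064 / 138584 = 1.3426 N/mm

1.34 kN/m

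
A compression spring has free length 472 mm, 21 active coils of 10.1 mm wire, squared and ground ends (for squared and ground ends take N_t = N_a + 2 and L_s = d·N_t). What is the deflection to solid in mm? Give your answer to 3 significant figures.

N_t = 23; L_s = 10.1·23 = 232.3 mm
δ_solid = L₀ − L_s = 472 − 232.3 = 239.7 mm

240 mm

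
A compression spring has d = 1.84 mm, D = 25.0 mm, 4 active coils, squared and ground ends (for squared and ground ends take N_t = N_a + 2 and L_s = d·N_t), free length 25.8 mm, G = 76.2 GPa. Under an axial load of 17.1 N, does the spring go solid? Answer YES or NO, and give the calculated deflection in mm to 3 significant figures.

k = Gd⁴/(8D³N_a) = (76.2×10³)(1.84⁴)/(8·25.0³·4) = 1.7469 N/mm
N_t = 6; L_s = 1.84·6 = 11.04 mm; δ_solid = L₀ − L_s = 25.8 − 11.04 = 14.76 mm
δ = F/k = 17.1/1.7469 = 9.789 mm
δ < δ_solid → spring does not go solid

NO, δ = 9.79 mm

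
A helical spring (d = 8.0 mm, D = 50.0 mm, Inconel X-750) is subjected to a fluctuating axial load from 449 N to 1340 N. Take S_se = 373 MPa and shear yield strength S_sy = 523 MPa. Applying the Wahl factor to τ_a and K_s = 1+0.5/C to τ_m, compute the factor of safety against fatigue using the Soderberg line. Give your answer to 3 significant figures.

1.21

C = D/d = 50.0/8.0 = 6.2500; K_W = (4C−1)/(4C−4)+0.615/C = 1.2413; K_s = 1+0.5/C = 1.0800
F_a = (F_max−F_min)/2 = 445.5 N; F_m = (F_max+F_min)/2 = 894.5 N
τ_a = K_W·8F_aD/(πd³) = 1.2413 × 110.79 = 137.51 MPa
τ_m = K_s·8F_mD/(πd³) = 1.0800 × 222.44 = 240.24 MPa
Soderberg: 1/n_f = τ_a/S_se + τ_m/S_sy = 137.51/373 + 240.24/523 = 0.36867 + 0.45935 = 0.82802
n_f = 1/0.82802 = 1.208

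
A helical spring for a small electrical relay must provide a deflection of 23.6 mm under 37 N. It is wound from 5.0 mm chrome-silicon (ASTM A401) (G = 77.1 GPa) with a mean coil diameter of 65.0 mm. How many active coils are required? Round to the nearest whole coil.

14

Required rate k = F/δ = 37/23.6 = 1.5678 N/mm
N_a = Gd⁴/(8D³k) = (77.1×10³ × 5.0⁴)/(8 × 65.0³ × 1.5678)
    = 4.81875e+07 / 3.44445e+06 = 13.99 → 14 coils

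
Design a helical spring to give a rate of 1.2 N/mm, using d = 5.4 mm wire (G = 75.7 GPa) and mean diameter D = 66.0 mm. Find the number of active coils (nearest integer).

N_a = Gd⁴/(8D³k) = (75.7×10³ × 5.4⁴)/(8 × 66.0³ × 1.2)
    = 6.43681e+07 / 2.75996e+06 = 23.32 → 23 coils

23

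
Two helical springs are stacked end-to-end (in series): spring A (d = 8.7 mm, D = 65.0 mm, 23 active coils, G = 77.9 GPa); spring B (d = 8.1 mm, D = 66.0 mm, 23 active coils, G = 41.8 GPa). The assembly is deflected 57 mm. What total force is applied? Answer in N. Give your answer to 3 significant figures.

k_A = Gd⁴/(8D³N_a) = (77.9×10³)(8.7⁴)/(8·65.0³·23) = 8.8319 N/mm
k_B = Gd⁴/(8D³N_a) = (41.8×10³)(8.1⁴)/(8·66.0³·23) = 3.4015 N/mm
Series: 1/k_eq = 1/8.8319 + 1/3.4015 = 0.40722; k_eq = 2.4557 N/mm
F = k_eq·δ = 2.4557·57 = 139.97 N

140 N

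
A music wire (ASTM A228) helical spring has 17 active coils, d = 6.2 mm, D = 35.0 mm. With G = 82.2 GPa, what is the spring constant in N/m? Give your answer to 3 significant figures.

20800 N/m

k = Gd⁴/(8D³N_a) = (82.2×10³ × 6.2⁴) / (8 × 35.0³ × 17)
  = 1.21461e+08 / 5.831e+06 = 20.83 N/mm = 20830 N/m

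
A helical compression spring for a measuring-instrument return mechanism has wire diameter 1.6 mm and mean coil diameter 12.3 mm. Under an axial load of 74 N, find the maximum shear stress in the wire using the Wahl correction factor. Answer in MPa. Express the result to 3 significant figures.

675 MPa

Spring index C = D/d = 12.3/1.6 = 7.6875
K_W = (4C−1)/(4C−4) + 0.615/C = 29.750/26.750 + 0.0800 = 1.1921
τ₀ = 8FD/(πd³) = 8·74·12.3/(π·1.6³) = 7281.6/12.868 = 565.87 MPa
τ_max = K·τ₀ = 1.1921 × 565.87 = 674.6 MPa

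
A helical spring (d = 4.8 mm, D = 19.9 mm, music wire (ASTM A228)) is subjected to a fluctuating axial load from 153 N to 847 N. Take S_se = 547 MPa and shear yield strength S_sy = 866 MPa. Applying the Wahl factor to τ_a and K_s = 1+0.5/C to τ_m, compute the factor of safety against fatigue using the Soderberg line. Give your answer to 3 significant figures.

C = D/d = 19.9/4.8 = 4.1458; K_W = (4C−1)/(4C−4)+0.615/C = 1.3868; K_s = 1+0.5/C = 1.1206
F_a = (F_max−F_min)/2 = 347 N; F_m = (F_max+F_min)/2 = 500 N
τ_a = K_W·8F_aD/(πd³) = 1.3868 × 159 = 220.49 MPa
τ_m = K_s·8F_mD/(πd³) = 1.1206 × 229.11 = 256.74 MPa
Soderberg: 1/n_f = τ_a/S_se + τ_m/S_sy = 220.49/547 + 256.74/866 = 0.40310 + 0.29646 = 0.69956
n_f = 1/0.69956 = 1.429

1.43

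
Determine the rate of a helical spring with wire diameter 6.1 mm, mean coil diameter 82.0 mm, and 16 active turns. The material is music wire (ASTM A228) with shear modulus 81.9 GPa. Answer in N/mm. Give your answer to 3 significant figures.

k = Gd⁴/(8D³N_a) = (81.9×10³ × 6.1⁴) / (8 × 82.0³ × 16)
  = 1.13397e+08 / 7.05751e+07 = 1.6068 N/mm

1.61 N/mm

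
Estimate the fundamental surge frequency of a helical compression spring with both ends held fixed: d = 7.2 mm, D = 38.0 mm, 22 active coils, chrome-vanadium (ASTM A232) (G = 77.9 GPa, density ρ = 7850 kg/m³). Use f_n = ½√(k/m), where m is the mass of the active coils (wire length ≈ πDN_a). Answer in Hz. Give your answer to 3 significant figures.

k = Gd⁴/(8D³N_a) = (77.9×10³)(7.2⁴)/(8·38.0³·22) = 21.677 N/mm = 21677 N/m
Wire length L = πDN_a = π·38.0·22 = 2626.4 mm
m = ρ·(πd²/4)·L = 7850 × 40.715×10⁻⁶ m² × 2.6264 m = 0.83942 kg
f_n = ½√(k/m) = 0.5·√(21677/0.83942) = 0.5·√(25824) = 80.349 Hz

80.3 Hz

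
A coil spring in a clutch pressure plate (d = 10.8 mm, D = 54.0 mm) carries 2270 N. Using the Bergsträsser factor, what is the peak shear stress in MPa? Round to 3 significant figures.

Spring index C = D/d = 54.0/10.8 = 5.0000
K_B = (4C+2)/(4C−3) = 22.000/17.000 = 1.2941
τ₀ = 8FD/(πd³) = 8·2270·54.0/(π·10.8³) = 980640/3957.5 = 247.79 MPa
τ_max = K·τ₀ = 1.2941 × 247.79 = 320.67 MPa

321 MPa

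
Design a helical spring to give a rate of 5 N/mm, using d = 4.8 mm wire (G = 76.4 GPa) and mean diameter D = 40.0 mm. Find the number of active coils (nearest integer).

16

N_a = Gd⁴/(8D³k) = (76.4×10³ × 4.8⁴)/(8 × 40.0³ × 5)
    = 4.05563e+07 / 2.56e+06 = 15.84 → 16 coils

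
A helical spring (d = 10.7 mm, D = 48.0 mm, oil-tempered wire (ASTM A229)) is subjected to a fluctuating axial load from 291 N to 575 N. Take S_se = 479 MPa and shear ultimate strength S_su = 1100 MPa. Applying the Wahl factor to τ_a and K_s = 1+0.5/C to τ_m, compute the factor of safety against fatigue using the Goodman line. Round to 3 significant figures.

12.0

C = D/d = 48.0/10.7 = 4.4860; K_W = (4C−1)/(4C−4)+0.615/C = 1.3522; K_s = 1+0.5/C = 1.1115
F_a = (F_max−F_min)/2 = 142 N; F_m = (F_max+F_min)/2 = 433 N
τ_a = K_W·8F_aD/(πd³) = 1.3522 × 14.168 = 19.159 MPa
τ_m = K_s·8F_mD/(πd³) = 1.1115 × 43.203 = 48.019 MPa
Goodman: 1/n_f = τ_a/S_se + τ_m/S_su = 19.159/479 + 48.019/1100 = 0.04000 + 0.04365 = 0.083651
n_f = 1/0.083651 = 11.95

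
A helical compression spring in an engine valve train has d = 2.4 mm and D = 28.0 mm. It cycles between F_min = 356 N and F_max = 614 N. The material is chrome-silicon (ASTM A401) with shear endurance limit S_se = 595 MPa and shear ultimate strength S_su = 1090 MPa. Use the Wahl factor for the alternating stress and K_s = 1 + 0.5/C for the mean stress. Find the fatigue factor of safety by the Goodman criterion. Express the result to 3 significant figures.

C = D/d = 28.0/2.4 = 11.6667; K_W = (4C−1)/(4C−4)+0.615/C = 1.1230; K_s = 1+0.5/C = 1.0429
F_a = (F_max−F_min)/2 = 129 N; F_m = (F_max+F_min)/2 = 485 N
τ_a = K_W·8F_aD/(πd³) = 1.1230 × 665.36 = 747.21 MPa
τ_m = K_s·8F_mD/(πd³) = 1.0429 × 2501.5 = 2608.7 MPa
Goodman: 1/n_f = τ_a/S_se + τ_m/S_su = 747.21/595 + 2608.7/1090 = 1.25582 + 2.39334 = 3.6492
n_f = 1/3.6492 = 0.274

0.274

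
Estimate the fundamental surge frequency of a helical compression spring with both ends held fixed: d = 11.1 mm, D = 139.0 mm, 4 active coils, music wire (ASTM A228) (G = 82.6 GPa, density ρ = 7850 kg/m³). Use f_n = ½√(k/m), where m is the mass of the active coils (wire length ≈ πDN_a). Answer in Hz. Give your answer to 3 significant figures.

k = Gd⁴/(8D³N_a) = (82.6×10³)(11.1⁴)/(8·139.0³·4) = 14.591 N/mm = 14591 N/m
Wire length L = πDN_a = π·139.0·4 = 1746.7 mm
m = ρ·(πd²/4)·L = 7850 × 96.769×10⁻⁶ m² × 1.7467 m = 1.3269 kg
f_n = ½√(k/m) = 0.5·√(14591/1.3269) = 0.5·√(10996) = 52.432 Hz

52.4 Hz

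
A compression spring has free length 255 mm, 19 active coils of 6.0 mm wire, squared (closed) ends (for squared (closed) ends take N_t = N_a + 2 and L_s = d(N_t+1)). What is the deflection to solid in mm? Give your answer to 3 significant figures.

123 mm

N_t = 21; L_s = 6.0·22 = 132 mm
δ_solid = L₀ − L_s = 255 − 132 = 123 mm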